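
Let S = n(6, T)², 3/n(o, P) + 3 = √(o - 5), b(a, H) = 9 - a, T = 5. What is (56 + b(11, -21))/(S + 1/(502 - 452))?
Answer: 5400/227 ≈ 23.789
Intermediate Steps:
n(o, P) = 3/(-3 + √(-5 + o)) (n(o, P) = 3/(-3 + √(o - 5)) = 3/(-3 + √(-5 + o)))
S = 9/4 (S = (3/(-3 + √(-5 + 6)))² = (3/(-3 + √1))² = (3/(-3 + 1))² = (3/(-2))² = (3*(-½))² = (-3/2)² = 9/4 ≈ 2.2500)
(56 + b(11, -21))/(S + 1/(502 - 452)) = (56 + (9 - 1*11))/(9/4 + 1/(502 - 452)) = (56 + (9 - 11))/(9/4 + 1/50) = (56 - 2)/(9/4 + 1/50) = 54/(227/100) = 54*(100/227) = 5400/227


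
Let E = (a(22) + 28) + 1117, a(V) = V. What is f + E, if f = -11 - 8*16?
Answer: 1028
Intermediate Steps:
f = -139 (f = -11 - 128 = -139)
E = 1167 (E = (22 + 28) + 1117 = 50 + 1117 = 1167)
f + E = -139 + 1167 = 1028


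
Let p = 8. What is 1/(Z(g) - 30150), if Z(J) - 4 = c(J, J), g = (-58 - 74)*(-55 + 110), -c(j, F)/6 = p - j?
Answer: -1/73754 ≈ -1.3559e-5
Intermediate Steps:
c(j, F) = -48 + 6*j (c(j, F) = -6*(8 - j) = -48 + 6*j)
g = -7260 (g = -132*55 = -7260)
Z(J) = -44 + 6*J (Z(J) = 4 + (-48 + 6*J) = -44 + 6*J)
1/(Z(g) - 30150) = 1/((-44 + 6*(-7260)) - 30150) = 1/((-44 - 43560) - 30150) = 1/(-43604 - 30150) = 1/(-73754) = -1/73754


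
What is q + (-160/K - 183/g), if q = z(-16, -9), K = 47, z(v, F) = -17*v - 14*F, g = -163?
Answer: 3031599/7661 ≈ 395.72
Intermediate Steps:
q = 398 (q = -17*(-16) - 14*(-9) = 272 + 126 = 398)
q + (-160/K - 183/g) = 398 + (-160/47 - 183/(-163)) = 398 + (-160*1/47 - 183*(-1/163)) = 398 + (-160/47 + 183/163) = 398 - 17479/7661 = 3031599/7661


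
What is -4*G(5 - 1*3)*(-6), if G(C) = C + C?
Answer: 96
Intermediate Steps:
G(C) = 2*C
-4*G(5 - 1*3)*(-6) = -8*(5 - 1*3)*(-6) = -8*(5 - 3)*(-6) = -8*2*(-6) = -4*4*(-6) = -16*(-6) = 96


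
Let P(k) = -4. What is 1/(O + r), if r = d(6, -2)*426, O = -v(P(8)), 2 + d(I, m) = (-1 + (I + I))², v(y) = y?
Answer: 1/50698 ≈ 1.9725e-5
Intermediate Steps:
d(I, m) = -2 + (-1 + 2*I)² (d(I, m) = -2 + (-1 + (I + I))² = -2 + (-1 + 2*I)²)
O = 4 (O = -1*(-4) = 4)
r = 50694 (r = (-2 + (-1 + 2*6)²)*426 = (-2 + (-1 + 12)²)*426 = (-2 + 11²)*426 = (-2 + 121)*426 = 119*426 = 50694)
1/(O + r) = 1/(4 + 50694) = 1/50698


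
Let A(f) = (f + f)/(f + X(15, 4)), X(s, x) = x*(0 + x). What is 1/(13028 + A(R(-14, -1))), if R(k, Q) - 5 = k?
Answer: 7/91178 ≈ 7.6773e-5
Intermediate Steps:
X(s, x) = x**2 (X(s, x) = x*x = x**2)
R(k, Q) = 5 + k
A(f) = 2*f/(16 + f) (A(f) = (f + f)/(f + 4**2) = (2*f)/(f + 16) = (2*f)/(16 + f) = 2*f/(16 + f))
1/(13028 + A(R(-14, -1))) = 1/(13028 + 2*(5 - 14)/(16 + (5 - 14))) = 1/(13028 + 2*(-9)/(16 - 9)) = 1/(13028 + 2*(-9)/7) = 1/(13028 + 2*(-9)*(1/7)) = 1/(13028 - 18/7) = 1/(91178/7) = 7/91178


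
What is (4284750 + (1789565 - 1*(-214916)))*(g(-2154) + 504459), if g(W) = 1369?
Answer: 3181269138268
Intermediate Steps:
(4284750 + (1789565 - 1*(-214916)))*(g(-2154) + 504459) = (4284750 + (1789565 - 1*(-214916)))*(1369 + 504459) = (4284750 + (1789565 + 214916))*505828 = (4284750 + 2004481)*505828 = 6289231*505828 = 3181269138268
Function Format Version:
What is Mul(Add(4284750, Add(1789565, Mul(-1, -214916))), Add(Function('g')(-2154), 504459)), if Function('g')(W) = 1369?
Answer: 3181269138268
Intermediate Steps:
Mul(Add(4284750, Add(1789565, Mul(-1, -214916))), Add(Function('g')(-2154), 504459)) = Mul(Add(4284750, Add(1789565, Mul(-1, -214916))), Add(1369, 504459)) = Mul(Add(4284750, Add(1789565, 214916)), 505828) = Mul(Add(4284750, 2004481), 505828) = Mul(6289231, 505828) = 3181269138268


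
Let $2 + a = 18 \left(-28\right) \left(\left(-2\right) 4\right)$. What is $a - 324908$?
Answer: $-320878$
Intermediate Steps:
$a = 4030$ ($a = -2 + 18 \left(-28\right) \left(\left(-2\right) 4\right) = -2 - -4032 = -2 + 4032 = 4030$)
$a - 324908 = 4030 - 324908 = -320878$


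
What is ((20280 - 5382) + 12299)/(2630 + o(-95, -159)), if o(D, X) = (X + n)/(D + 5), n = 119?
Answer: 244773/23674 ≈ 10.339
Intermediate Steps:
o(D, X) = (119 + X)/(5 + D) (o(D, X) = (X + 119)/(D + 5) = (119 + X)/(5 + D))
((20280 - 5382) + 12299)/(2630 + o(-95, -159)) = ((20280 - 5382) + 12299)/(2630 + (119 - 159)/(5 - 95)) = (14898 + 12299)/(2630 - 40/(-90)) = 27197/(2630 - 1/90*(-40)) = 27197/(2630 + 4/9) = 27197/(23674/9) = 27197*(9/23674) = 244773/23674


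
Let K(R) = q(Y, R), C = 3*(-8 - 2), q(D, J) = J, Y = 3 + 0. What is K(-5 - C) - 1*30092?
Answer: -30067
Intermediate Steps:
Y = 3
C = -30 (C = 3*(-10) = -30)
K(R) = R
K(-5 - C) - 1*30092 = (-5 - 1*(-30)) - 1*30092 = (-5 + 30) - 30092 = 25 - 30092 = -30067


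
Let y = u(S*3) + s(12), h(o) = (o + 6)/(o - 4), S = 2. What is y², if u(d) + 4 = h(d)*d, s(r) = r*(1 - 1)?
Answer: 1024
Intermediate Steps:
h(o) = (6 + o)/(-4 + o)
s(r) = 0 (s(r) = r*0 = 0)
u(d) = -4 + d*(6 + d)/(-4 + d) (u(d) = -4 + ((6 + d)/(-4 + d))*d = -4 + d*(6 + d)/(-4 + d))
y = 32 (y = (16 + (2*3)² + 2*(2*3))/(-4 + 2*3) + 0 = (16 + 6² + 2*6)/(-4 + 6) + 0 = (16 + 36 + 12)/2 + 0 = (½)*64 + 0 = 32 + 0 = 32)
y² = 32² = 1024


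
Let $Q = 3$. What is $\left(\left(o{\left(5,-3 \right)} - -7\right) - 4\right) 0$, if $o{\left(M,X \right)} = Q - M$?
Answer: $0$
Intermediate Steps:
$o{\left(M,X \right)} = 3 - M$
$\left(\left(o{\left(5,-3 \right)} - -7\right) - 4\right) 0 = \left(\left(\left(3 - 5\right) - -7\right) - 4\right) 0 = \left(\left(\left(3 - 5\right) + 7\right) - 4\right) 0 = \left(\left(-2 + 7\right) - 4\right) 0 = \left(5 - 4\right) 0 = 1 \cdot 0 = 0$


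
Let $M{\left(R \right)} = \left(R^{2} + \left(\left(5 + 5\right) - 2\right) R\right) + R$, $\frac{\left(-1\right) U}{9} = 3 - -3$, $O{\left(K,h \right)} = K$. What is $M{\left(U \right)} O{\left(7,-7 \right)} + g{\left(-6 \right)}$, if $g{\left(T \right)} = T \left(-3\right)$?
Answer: $17028$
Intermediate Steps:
$g{\left(T \right)} = - 3 T$
$U = -54$ ($U = - 9 \left(3 - -3\right) = - 9 \left(3 + 3\right) = \left(-9\right) 6 = -54$)
$M{\left(R \right)} = R^{2} + 9 R$ ($M{\left(R \right)} = \left(R^{2} + \left(10 - 2\right) R\right) + R = \left(R^{2} + 8 R\right) + R = R^{2} + 9 R$)
$M{\left(U \right)} O{\left(7,-7 \right)} + g{\left(-6 \right)} = - 54 \left(9 - 54\right) 7 - -18 = \left(-54\right) \left(-45\right) 7 + 18 = 2430 \cdot 7 + 18 = 17010 + 18 = 17028$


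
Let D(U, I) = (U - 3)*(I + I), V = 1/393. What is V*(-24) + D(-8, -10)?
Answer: 28812/131 ≈ 219.94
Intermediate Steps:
V = 1/393 ≈ 0.0025445
D(U, I) = 2*I*(-3 + U) (D(U, I) = (-3 + U)*(2*I) = 2*I*(-3 + U))
V*(-24) + D(-8, -10) = (1/393)*(-24) + 2*(-10)*(-3 - 8) = -8/131 + 2*(-10)*(-11) = -8/131 + 220 = 28812/131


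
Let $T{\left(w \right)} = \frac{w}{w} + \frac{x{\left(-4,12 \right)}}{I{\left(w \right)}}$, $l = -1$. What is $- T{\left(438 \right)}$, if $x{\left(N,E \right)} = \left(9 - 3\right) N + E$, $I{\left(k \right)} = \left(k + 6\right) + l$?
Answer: $- \frac{431}{443} \approx -0.97291$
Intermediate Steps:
$I{\left(k \right)} = 5 + k$ ($I{\left(k \right)} = \left(k + 6\right) - 1 = \left(6 + k\right) - 1 = 5 + k$)
$x{\left(N,E \right)} = E + 6 N$ ($x{\left(N,E \right)} = 6 N + E = E + 6 N$)
$T{\left(w \right)} = 1 - \frac{12}{5 + w}$ ($T{\left(w \right)} = \frac{w}{w} + \frac{12 + 6 \left(-4\right)}{5 + w} = 1 + \frac{12 - 24}{5 + w} = 1 - \frac{12}{5 + w}$)
$- T{\left(438 \right)} = - \frac{-7 + 438}{5 + 438} = - \frac{431}{443}$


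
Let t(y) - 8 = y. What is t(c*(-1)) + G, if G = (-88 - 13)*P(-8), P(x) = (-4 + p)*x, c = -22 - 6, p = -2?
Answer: -4812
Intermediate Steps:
c = -28
P(x) = -6*x (P(x) = (-4 - 2)*x = -6*x)
t(y) = 8 + y
G = -4848 (G = (-88 - 13)*(-6*(-8)) = -101*48 = -4848)
t(c*(-1)) + G = (8 - 28*(-1)) - 4848 = (8 + 28) - 4848 = 36 - 4848 = -4812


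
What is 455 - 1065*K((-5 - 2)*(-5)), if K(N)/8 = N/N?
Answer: -8065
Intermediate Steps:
K(N) = 8 (K(N) = 8*(N/N) = 8*1 = 8)
455 - 1065*K((-5 - 2)*(-5)) = 455 - 1065*8 = 455 - 8520 = -8065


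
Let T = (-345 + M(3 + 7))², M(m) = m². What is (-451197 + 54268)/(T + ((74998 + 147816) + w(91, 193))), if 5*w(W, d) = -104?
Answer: -1984645/1414091 ≈ -1.4035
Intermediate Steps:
w(W, d) = -104/5 (w(W, d) = (⅕)*(-104) = -104/5)
T = 60025 (T = (-345 + (3 + 7)²)² = (-345 + 10²)² = (-345 + 100)² = (-245)² = 60025)
(-451197 + 54268)/(T + ((74998 + 147816) + w(91, 193))) = (-451197 + 54268)/(60025 + ((74998 + 147816) - 104/5)) = -396929/(60025 + (222814 - 104/5)) = -396929/(60025 + 1113966/5) = -396929/1414091/5 = -396929*5/1414091 = -1984645/1414091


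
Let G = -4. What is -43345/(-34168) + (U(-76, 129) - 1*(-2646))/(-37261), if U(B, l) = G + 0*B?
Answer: 1524806189/1273133848 ≈ 1.1977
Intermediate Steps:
U(B, l) = -4 (U(B, l) = -4 + 0*B = -4 + 0 = -4)
-43345/(-34168) + (U(-76, 129) - 1*(-2646))/(-37261) = -43345/(-34168) + (-4 - 1*(-2646))/(-37261) = -43345*(-1/34168) + (-4 + 2646)*(-1/37261) = 43345/34168 + 2642*(-1/37261) = 43345/34168 - 2642/37261 = 1524806189/1273133848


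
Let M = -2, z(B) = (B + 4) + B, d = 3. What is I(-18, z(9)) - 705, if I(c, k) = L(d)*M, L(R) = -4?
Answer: -697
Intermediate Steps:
z(B) = 4 + 2*B (z(B) = (4 + B) + B = 4 + 2*B)
I(c, k) = 8 (I(c, k) = -4*(-2) = 8)
I(-18, z(9)) - 705 = 8 - 705 = -697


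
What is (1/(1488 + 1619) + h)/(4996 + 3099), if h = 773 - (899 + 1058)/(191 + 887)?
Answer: 2582965137/27112955870 ≈ 0.095267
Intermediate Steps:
h = 831337/1078 (h = 773 - 1957/1078 = 831337/1078 ≈ 771.18)
(1/(1488 + 1619) + h)/(4996 + 3099) = (1/(1488 + 1619) + 831337/1078)/(4996 + 3099) = (1/3107 + 831337/1078)/8095 = (1/3107 + 831337/1078)*(1/8095) = (2582965137/3349346)*(1/8095) = 2582965137/27112955870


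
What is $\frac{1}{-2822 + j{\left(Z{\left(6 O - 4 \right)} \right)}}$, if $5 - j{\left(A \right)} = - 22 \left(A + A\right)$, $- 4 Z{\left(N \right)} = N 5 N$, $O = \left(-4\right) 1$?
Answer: $- \frac{1}{45937} \approx -2.1769 \cdot 10^{-5}$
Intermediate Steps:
$O = -4$
$Z{\left(N \right)} = - \frac{5 N^{2}}{4}$ ($Z{\left(N \right)} = - \frac{N 5 N}{4} = - \frac{5 N N}{4} = - \frac{5 N^{2}}{4}$)
$j{\left(A \right)} = 5 + 44 A$ ($j{\left(A \right)} = 5 - - 22 \left(A + A\right) = 5 - - 22 \cdot 2 A = 5 - - 44 A = 5 + 44 A$)
$\frac{1}{-2822 + j{\left(Z{\left(6 O - 4 \right)} \right)}} = \frac{1}{-2822 + \left(5 + 44 \left(- \frac{5 \left(6 \left(-4\right) - 4\right)^{2}}{4}\right)\right)} = \frac{1}{-2822 + \left(5 + 44 \left(- \frac{5 \left(-24 - 4\right)^{2}}{4}\right)\right)} = \frac{1}{-2822 + \left(5 + 44 \left(- \frac{5 \left(-28\right)^{2}}{4}\right)\right)} = \frac{1}{-2822 + \left(5 + 44 \left(\left(- \frac{5}{4}\right) 784\right)\right)} = \frac{1}{-2822 + \left(5 + 44 \left(-980\right)\right)} = \frac{1}{-2822 + \left(5 - 43120\right)} = \frac{1}{-2822 - 43115} = \frac{1}{-45937} = - \frac{1}{45937}$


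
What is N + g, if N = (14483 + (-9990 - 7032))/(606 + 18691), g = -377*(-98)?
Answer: 712944423/19297 ≈ 36946.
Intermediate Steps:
g = 36946
N = -2539/19297 (N = (14483 - 17022)/19297 = -2539*1/19297 = -2539/19297 ≈ -0.13157)
N + g = -2539/19297 + 36946 = 712944423/19297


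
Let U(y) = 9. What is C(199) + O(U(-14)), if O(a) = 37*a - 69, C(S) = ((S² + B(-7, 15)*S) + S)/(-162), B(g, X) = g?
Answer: 4361/162 ≈ 26.920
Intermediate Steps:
C(S) = -S²/162 + S/27 (C(S) = ((S² - 7*S) + S)/(-162) = (S² - 6*S)*(-1/162) = -S²/162 + S/27)
O(a) = -69 + 37*a
C(199) + O(U(-14)) = (1/162)*199*(6 - 1*199) + (-69 + 37*9) = (1/162)*199*(6 - 199) + (-69 + 333) = (1/162)*199*(-193) + 264 = -38407/162 + 264 = 4361/162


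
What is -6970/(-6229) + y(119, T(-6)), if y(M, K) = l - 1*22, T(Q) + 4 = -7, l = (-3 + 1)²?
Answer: -105152/6229 ≈ -16.881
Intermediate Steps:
l = 4 (l = (-2)² = 4)
T(Q) = -11 (T(Q) = -4 - 7 = -11)
y(M, K) = -18 (y(M, K) = 4 - 1*22 = 4 - 22 = -18)
-6970/(-6229) + y(119, T(-6)) = -6970/(-6229) - 18 = -6970*(-1/6229) - 18 = 6970/6229 - 18 = -105152/6229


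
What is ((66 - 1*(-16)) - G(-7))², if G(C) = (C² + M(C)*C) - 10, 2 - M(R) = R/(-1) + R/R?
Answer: 1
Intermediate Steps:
M(R) = 1 + R (M(R) = 2 - (R/(-1) + R/R) = 2 - (R*(-1) + 1) = 2 - (-R + 1) = 2 - (1 - R) = 2 + (-1 + R) = 1 + R)
G(C) = -10 + C² + C*(1 + C) (G(C) = (C² + (1 + C)*C) - 10 = (C² + C*(1 + C)) - 10 = -10 + C² + C*(1 + C))
((66 - 1*(-16)) - G(-7))² = ((66 - 1*(-16)) - (-10 - 7 + 2*(-7)²))² = ((66 + 16) - (-10 - 7 + 2*49))² = (82 - (-10 - 7 + 98))² = (82 - 1*81)² = (82 - 81)² = 1² = 1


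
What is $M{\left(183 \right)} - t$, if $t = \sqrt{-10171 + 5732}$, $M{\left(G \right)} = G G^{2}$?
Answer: $6128487 - i \sqrt{4439} \approx 6.1285 \cdot 10^{6} - 66.626 i$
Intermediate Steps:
$M{\left(G \right)} = G^{3}$
$t = i \sqrt{4439}$ ($t = \sqrt{-4439} = i \sqrt{4439} \approx 66.626 i$)
$M{\left(183 \right)} - t = 183^{3} - i \sqrt{4439} = 6128487 - i \sqrt{4439}$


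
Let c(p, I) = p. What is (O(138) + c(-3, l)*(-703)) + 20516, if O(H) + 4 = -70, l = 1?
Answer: 22551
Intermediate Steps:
O(H) = -74 (O(H) = -4 - 70 = -74)
(O(138) + c(-3, l)*(-703)) + 20516 = (-74 - 3*(-703)) + 20516 = (-74 + 2109) + 20516 = 2035 + 20516 = 22551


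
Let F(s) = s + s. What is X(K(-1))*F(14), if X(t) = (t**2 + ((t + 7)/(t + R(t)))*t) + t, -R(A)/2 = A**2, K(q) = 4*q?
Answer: 1036/3 ≈ 345.33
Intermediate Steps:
F(s) = 2*s
R(A) = -2*A**2
X(t) = t + t**2 + t*(7 + t)/(t - 2*t**2) (X(t) = (t**2 + ((t + 7)/(t - 2*t**2))*t) + t = (t**2 + ((7 + t)/(t - 2*t**2))*t) + t = (t**2 + t*(7 + t)/(t - 2*t**2)) + t = t + t**2 + t*(7 + t)/(t - 2*t**2))
X(K(-1))*F(14) = ((-7 + (4*(-1))**2 - 8*(-1) + 2*(4*(-1))**3)/(-1 + 2*(4*(-1))))*(2*14) = ((-7 + (-4)**2 - 2*(-4) + 2*(-4)**3)/(-1 + 2*(-4)))*28 = ((-7 + 16 + 8 + 2*(-64))/(-1 - 8))*28 = ((-7 + 16 + 8 - 128)/(-9))*28 = -1/9*(-111)*28 = (37/3)*28 = 1036/3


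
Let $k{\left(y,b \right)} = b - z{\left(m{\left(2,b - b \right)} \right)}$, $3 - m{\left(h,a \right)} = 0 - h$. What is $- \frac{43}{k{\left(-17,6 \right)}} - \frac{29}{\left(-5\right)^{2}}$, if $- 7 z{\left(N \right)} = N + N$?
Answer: $- \frac{9033}{1300} \approx -6.9485$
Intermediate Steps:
$m{\left(h,a \right)} = 3 + h$ ($m{\left(h,a \right)} = 3 - \left(0 - h\right) = 3 - - h = 3 + h$)
$z{\left(N \right)} = - \frac{2 N}{7}$ ($z{\left(N \right)} = - \frac{N + N}{7} = - \frac{2 N}{7}$)
$k{\left(y,b \right)} = \frac{10}{7} + b$ ($k{\left(y,b \right)} = b - - \frac{2 \left(3 + 2\right)}{7} = b - \left(- \frac{2}{7}\right) 5 = b - - \frac{10}{7} = b + \frac{10}{7} = \frac{10}{7} + b$)
$- \frac{43}{k{\left(-17,6 \right)}} - \frac{29}{\left(-5\right)^{2}} = - \frac{43}{\frac{10}{7} + 6} - \frac{29}{\left(-5\right)^{2}} = - \frac{43}{\frac{52}{7}} - \frac{29}{25} = \left(-43\right) \frac{7}{52} - \frac{29}{25} = - \frac{301}{52} - \frac{29}{25} = - \frac{9033}{1300}$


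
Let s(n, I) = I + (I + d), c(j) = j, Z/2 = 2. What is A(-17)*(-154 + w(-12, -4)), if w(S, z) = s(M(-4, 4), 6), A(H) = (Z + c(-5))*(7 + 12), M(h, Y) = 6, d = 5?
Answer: 2603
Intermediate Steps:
Z = 4 (Z = 2*2 = 4)
s(n, I) = 5 + 2*I (s(n, I) = I + (I + 5) = I + (5 + I) = 5 + 2*I)
A(H) = -19 (A(H) = (4 - 5)*(7 + 12) = -1*19 = -19)
w(S, z) = 17 (w(S, z) = 5 + 2*6 = 5 + 12 = 17)
A(-17)*(-154 + w(-12, -4)) = -19*(-154 + 17) = -19*(-137) = 2603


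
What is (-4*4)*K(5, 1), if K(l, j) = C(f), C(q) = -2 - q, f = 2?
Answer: 64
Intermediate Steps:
K(l, j) = -4 (K(l, j) = -2 - 1*2 = -2 - 2 = -4)
(-4*4)*K(5, 1) = -4*4*(-4) = -2*8*(-4) = -16*(-4) = 64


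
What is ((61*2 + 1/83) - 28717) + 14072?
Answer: -1205408/83 ≈ -14523.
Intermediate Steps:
((61*2 + 1/83) - 28717) + 14072 = ((122 + 1/83) - 28717) + 14072 = (10127/83 - 28717) + 14072 = -2373384/83 + 14072 = -1205408/83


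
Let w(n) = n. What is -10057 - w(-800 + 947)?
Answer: -10204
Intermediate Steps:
-10057 - w(-800 + 947) = -10057 - (-800 + 947) = -10057 - 1*147 = -10057 - 147 = -10204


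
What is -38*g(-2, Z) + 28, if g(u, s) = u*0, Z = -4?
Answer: 28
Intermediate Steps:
g(u, s) = 0
-38*g(-2, Z) + 28 = -38*0 + 28 = 0 + 28 = 28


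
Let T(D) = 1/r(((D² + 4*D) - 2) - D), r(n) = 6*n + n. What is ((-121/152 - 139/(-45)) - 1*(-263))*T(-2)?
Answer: -259229/27360 ≈ -9.4747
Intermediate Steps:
r(n) = 7*n
T(D) = 1/(-14 + 7*D² + 21*D) (T(D) = 1/(7*(((D² + 4*D) - 2) - D)) = 1/(7*((-2 + D² + 4*D) - D)) = 1/(7*(-2 + D² + 3*D)) = 1/(-14 + 7*D² + 21*D))
((-121/152 - 139/(-45)) - 1*(-263))*T(-2) = ((-121/152 - 139/(-45)) - 1*(-263))*(1/(7*(-2 + (-2)² + 3*(-2)))) = ((-121*1/152 - 139*(-1/45)) + 263)*(1/(7*(-2 + 4 - 6))) = ((-121/152 + 139/45) + 263)*((⅐)/(-4)) = (15683/6840 + 263)*((⅐)*(-¼)) = (1814603/6840)*(-1/28) = -259229/27360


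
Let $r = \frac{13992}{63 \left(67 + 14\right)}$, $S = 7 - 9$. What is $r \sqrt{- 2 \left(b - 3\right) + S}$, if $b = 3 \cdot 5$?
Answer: $\frac{4664 i \sqrt{26}}{1701} \approx 13.981 i$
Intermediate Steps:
$b = 15$
$S = -2$ ($S = 7 - 9 = -2$)
$r = \frac{4664}{1701}$ ($r = \frac{13992}{63 \cdot 81} = \frac{13992}{5103} = 13992 \cdot \frac{1}{5103} = \frac{4664}{1701} \approx 2.7419$)
$r \sqrt{- 2 \left(b - 3\right) + S} = \frac{4664 \sqrt{- 2 \left(15 - 3\right) - 2}}{1701} = \frac{4664 \sqrt{\left(-2\right) 12 - 2}}{1701} = \frac{4664 \sqrt{-24 - 2}}{1701} = \frac{4664 \sqrt{-26}}{1701} = \frac{4664 i \sqrt{26}}{1701}$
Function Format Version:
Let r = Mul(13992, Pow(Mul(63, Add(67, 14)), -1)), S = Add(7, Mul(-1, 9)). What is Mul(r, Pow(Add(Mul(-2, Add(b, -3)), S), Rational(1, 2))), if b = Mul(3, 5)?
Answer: Mul(Rational(4664, 1701), I, Pow(26, Rational(1, 2))) ≈ Mul(13.981, I)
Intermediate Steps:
b = 15
S = -2 (S = Add(7, -9) = -2)
r = Rational(4664, 1701) (r = Mul(13992, Pow(Mul(63, 81), -1)) = Mul(13992, Pow(5103, -1)) = Mul(13992, Rational(1, 5103)) = Rational(4664, 1701) ≈ 2.7419)
Mul(r, Pow(Add(Mul(-2, Add(b, -3)), S), Rational(1, 2))) = Mul(Rational(4664, 1701), Pow(Add(Mul(-2, Add(15, -3)), -2), Rational(1, 2))) = Mul(Rational(4664, 1701), Pow(Add(Mul(-2, 12), -2), Rational(1, 2))) = Mul(Rational(4664, 1701), Pow(Add(-24, -2), Rational(1, 2))) = Mul(Rational(4664, 1701), Pow(-26, Rational(1, 2))) = Mul(Rational(4664, 1701), Mul(I, Pow(26, Rational(1, 2)))) = Mul(Rational(4664, 1701), I, Pow(26, Rational(1, 2)))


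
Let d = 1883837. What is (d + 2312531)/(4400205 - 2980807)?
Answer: 2098184/709699 ≈ 2.9564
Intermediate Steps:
(d + 2312531)/(4400205 - 2980807) = (1883837 + 2312531)/(4400205 - 2980807) = 4196368/1419398 = 4196368*(1/1419398) = 2098184/709699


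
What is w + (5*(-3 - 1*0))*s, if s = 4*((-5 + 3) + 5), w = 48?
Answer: -132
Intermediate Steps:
s = 12 (s = 4*(-2 + 5) = 4*3 = 12)
w + (5*(-3 - 1*0))*s = 48 + (5*(-3 - 1*0))*12 = 48 + (5*(-3 + 0))*12 = 48 + (5*(-3))*12 = 48 - 15*12 = 48 - 180 = -132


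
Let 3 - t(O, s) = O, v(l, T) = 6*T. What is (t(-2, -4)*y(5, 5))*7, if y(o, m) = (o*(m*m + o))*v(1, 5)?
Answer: 157500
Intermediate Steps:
t(O, s) = 3 - O
y(o, m) = 30*o*(o + m**2) (y(o, m) = (o*(m*m + o))*(6*5) = (o*(m**2 + o))*30 = (o*(o + m**2))*30 = 30*o*(o + m**2))
(t(-2, -4)*y(5, 5))*7 = ((3 - 1*(-2))*(30*5*(5 + 5**2)))*7 = ((3 + 2)*(30*5*(5 + 25)))*7 = (5*(30*5*30))*7 = (5*4500)*7 = 22500*7 = 157500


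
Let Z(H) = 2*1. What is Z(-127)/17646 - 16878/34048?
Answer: -74440273/150202752 ≈ -0.49560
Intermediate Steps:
Z(H) = 2
Z(-127)/17646 - 16878/34048 = 2/17646 - 16878/34048 = 2*(1/17646) - 16878*1/34048 = 1/8823 - 8439/17024 = -74440273/150202752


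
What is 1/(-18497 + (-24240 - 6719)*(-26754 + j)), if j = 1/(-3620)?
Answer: 3620/2998296123139 ≈ 1.2074e-9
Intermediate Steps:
j = -1/3620 ≈ -0.00027624
1/(-18497 + (-24240 - 6719)*(-26754 + j)) = 1/(-18497 + (-24240 - 6719)*(-26754 - 1/3620)) = 1/(-18497 - 30959*(-96849481/3620)) = 1/(-18497 + 2998363082279/3620) = 1/(2998296123139/3620) = 3620/2998296123139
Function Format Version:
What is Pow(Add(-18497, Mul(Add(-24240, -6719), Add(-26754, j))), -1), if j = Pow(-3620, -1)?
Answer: Rational(3620, 2998296123139) ≈ 1.2074e-9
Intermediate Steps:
j = Rational(-1, 3620) ≈ -0.00027624
Pow(Add(-18497, Mul(Add(-24240, -6719), Add(-26754, j))), -1) = Pow(Add(-18497, Mul(Add(-24240, -6719), Add(-26754, Rational(-1, 3620)))), -1) = Pow(Add(-18497, Mul(-30959, Rational(-96849481, 3620))), -1) = Pow(Add(-18497, Rational(2998363082279, 3620)), -1) = Pow(Rational(2998296123139, 3620), -1) = Rational(3620, 2998296123139)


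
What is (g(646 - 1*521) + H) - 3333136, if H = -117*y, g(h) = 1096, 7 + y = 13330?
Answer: -4890831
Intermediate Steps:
y = 13323 (y = -7 + 13330 = 13323)
H = -1558791 (H = -117*13323 = -1558791)
(g(646 - 1*521) + H) - 3333136 = (1096 - 1558791) - 3333136 = -1557695 - 3333136 = -4890831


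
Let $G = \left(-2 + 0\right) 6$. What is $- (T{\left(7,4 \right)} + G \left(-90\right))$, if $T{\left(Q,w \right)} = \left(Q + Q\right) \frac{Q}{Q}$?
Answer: $-1094$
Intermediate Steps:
$T{\left(Q,w \right)} = 2 Q$ ($T{\left(Q,w \right)} = 2 Q 1 = 2 Q$)
$G = -12$ ($G = \left(-2\right) 6 = -12$)
$- (T{\left(7,4 \right)} + G \left(-90\right)) = - (2 \cdot 7 - -1080) = - (14 + 1080) = \left(-1\right) 1094 = -1094$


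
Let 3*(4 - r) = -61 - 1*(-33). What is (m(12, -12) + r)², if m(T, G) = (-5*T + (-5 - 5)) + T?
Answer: 17956/9 ≈ 1995.1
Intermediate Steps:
r = 40/3 (r = 4 - (-61 - 1*(-33))/3 = 4 - (-61 + 33)/3 = 4 - ⅓*(-28) = 4 + 28/3 = 40/3 ≈ 13.333)
m(T, G) = -10 - 4*T (m(T, G) = (-5*T - 10) + T = (-10 - 5*T) + T = -10 - 4*T)
(m(12, -12) + r)² = ((-10 - 4*12) + 40/3)² = ((-10 - 48) + 40/3)² = (-58 + 40/3)² = (-134/3)² = 17956/9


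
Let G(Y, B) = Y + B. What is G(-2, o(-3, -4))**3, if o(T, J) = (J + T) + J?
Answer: -2197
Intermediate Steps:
o(T, J) = T + 2*J
G(Y, B) = B + Y
G(-2, o(-3, -4))**3 = ((-3 + 2*(-4)) - 2)**3 = ((-3 - 8) - 2)**3 = (-11 - 2)**3 = (-13)**3 = -2197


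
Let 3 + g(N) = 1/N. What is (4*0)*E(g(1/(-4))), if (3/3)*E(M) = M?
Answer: 0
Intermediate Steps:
g(N) = -3 + 1/N
E(M) = M
(4*0)*E(g(1/(-4))) = (4*0)*(-3 + 1/(1/(-4))) = 0*(-3 + 1/(1*(-1/4))) = 0*(-3 + 1/(-1/4)) = 0*(-3 - 4) = 0*(-7) = 0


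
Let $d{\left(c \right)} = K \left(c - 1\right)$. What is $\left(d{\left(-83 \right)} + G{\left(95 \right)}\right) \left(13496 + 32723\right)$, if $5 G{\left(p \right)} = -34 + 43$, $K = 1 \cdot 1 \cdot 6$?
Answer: $- \frac{116055909}{5} \approx -2.3211 \cdot 10^{7}$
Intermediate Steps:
$K = 6$ ($K = 1 \cdot 6 = 6$)
$d{\left(c \right)} = -6 + 6 c$ ($d{\left(c \right)} = 6 \left(c - 1\right) = 6 \left(-1 + c\right) = -6 + 6 c$)
$G{\left(p \right)} = \frac{9}{5}$ ($G{\left(p \right)} = \frac{-34 + 43}{5} = \frac{1}{5} \cdot 9 = \frac{9}{5}$)
$\left(d{\left(-83 \right)} + G{\left(95 \right)}\right) \left(13496 + 32723\right) = \left(\left(-6 + 6 \left(-83\right)\right) + \frac{9}{5}\right) \left(13496 + 32723\right) = \left(\left(-6 - 498\right) + \frac{9}{5}\right) 46219 = \left(-504 + \frac{9}{5}\right) 46219 = \left(- \frac{2511}{5}\right) 46219 = - \frac{116055909}{5}$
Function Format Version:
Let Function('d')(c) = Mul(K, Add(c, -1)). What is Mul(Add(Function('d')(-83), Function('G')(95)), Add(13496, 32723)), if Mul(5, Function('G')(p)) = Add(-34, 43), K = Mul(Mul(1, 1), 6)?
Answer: Rational(-116055909, 5) ≈ -2.3211e+7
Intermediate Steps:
K = 6 (K = Mul(1, 6) = 6)
Function('d')(c) = Add(-6, Mul(6, c)) (Function('d')(c) = Mul(6, Add(c, -1)) = Mul(6, Add(-1, c)) = Add(-6, Mul(6, c)))
Function('G')(p) = Rational(9, 5) (Function('G')(p) = Mul(Rational(1, 5), Add(-34, 43)) = Mul(Rational(1, 5), 9) = Rational(9, 5))
Mul(Add(Function('d')(-83), Function('G')(95)), Add(13496, 32723)) = Mul(Add(Add(-6, Mul(6, -83)), Rational(9, 5)), Add(13496, 32723)) = Mul(Add(Add(-6, -498), Rational(9, 5)), 46219) = Mul(Add(-504, Rational(9, 5)), 46219) = Mul(Rational(-2511, 5), 46219) = Rational(-116055909, 5)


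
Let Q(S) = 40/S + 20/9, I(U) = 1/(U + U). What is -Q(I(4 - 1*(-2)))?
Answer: -4340/9 ≈ -482.22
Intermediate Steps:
I(U) = 1/(2*U)
Q(S) = 20/9 + 40/S (Q(S) = 40/S + 20*(⅑) = 40/S + 20/9 = 20/9 + 40/S)
-Q(I(4 - 1*(-2))) = -(20/9 + 40/((1/(2*(4 - 1*(-2)))))) = -(20/9 + 40/((1/(2*(4 + 2))))) = -(20/9 + 40/(((½)/6))) = -(20/9 + 40/(((½)*(⅙)))) = -(20/9 + 40/(1/12)) = -(20/9 + 40*12) = -(20/9 + 480) = -1*4340/9 = -4340/9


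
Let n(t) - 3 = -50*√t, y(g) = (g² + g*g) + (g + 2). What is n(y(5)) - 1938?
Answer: -1935 - 50*√57 ≈ -2312.5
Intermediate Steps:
y(g) = 2 + g + 2*g² (y(g) = (g² + g²) + (2 + g) = 2*g² + (2 + g) = 2 + g + 2*g²)
n(t) = 3 - 50*√t
n(y(5)) - 1938 = (3 - 50*√(2 + 5 + 2*5²)) - 1938 = (3 - 50*√(2 + 5 + 2*25)) - 1938 = (3 - 50*√(2 + 5 + 50)) - 1938 = (3 - 50*√57) - 1938 = -1935 - 50*√57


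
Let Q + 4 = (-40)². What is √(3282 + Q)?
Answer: 3*√542 ≈ 69.843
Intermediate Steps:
Q = 1596 (Q = -4 + (-40)² = -4 + 1600 = 1596)
√(3282 + Q) = √(3282 + 1596) = √4878 = 3*√542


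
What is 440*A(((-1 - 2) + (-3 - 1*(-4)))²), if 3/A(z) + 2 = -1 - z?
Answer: -1320/7 ≈ -188.57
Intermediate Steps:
A(z) = 3/(-3 - z) (A(z) = 3/(-2 + (-1 - z)) = 3/(-3 - z))
440*A(((-1 - 2) + (-3 - 1*(-4)))²) = 440*(-3/(3 + ((-1 - 2) + (-3 - 1*(-4)))²)) = 440*(-3/(3 + (-3 + (-3 + 4))²)) = 440*(-3/(3 + (-3 + 1)²)) = 440*(-3/(3 + (-2)²)) = 440*(-3/(3 + 4)) = 440*(-3/7) = -1320/7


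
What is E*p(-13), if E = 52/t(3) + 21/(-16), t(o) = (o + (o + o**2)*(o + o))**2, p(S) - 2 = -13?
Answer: 1290223/90000 ≈ 14.336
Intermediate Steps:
p(S) = -11 (p(S) = 2 - 13 = -11)
t(o) = (o + 2*o*(o + o**2))**2 (t(o) = (o + (o + o**2)*(2*o))**2 = (o + 2*o*(o + o**2))**2)
E = -117293/90000 (E = 52/((3**2*(1 + 2*3 + 2*3**2)**2)) + 21/(-16) = 52/((9*(1 + 6 + 2*9)**2)) + 21*(-1/16) = 52/((9*(1 + 6 + 18)**2)) - 21/16 = 52/((9*25**2)) - 21/16 = 52/((9*625)) - 21/16 = 52/5625 - 21/16 = -117293/90000 ≈ -1.3033)
E*p(-13) = -117293/90000*(-11) = 1290223/90000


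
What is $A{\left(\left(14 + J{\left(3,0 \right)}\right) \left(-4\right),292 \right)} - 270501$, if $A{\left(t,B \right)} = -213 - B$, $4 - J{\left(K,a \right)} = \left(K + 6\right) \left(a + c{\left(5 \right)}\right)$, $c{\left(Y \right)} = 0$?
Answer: $-271006$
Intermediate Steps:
$J{\left(K,a \right)} = 4 - a \left(6 + K\right)$ ($J{\left(K,a \right)} = 4 - \left(K + 6\right) \left(a + 0\right) = 4 - \left(6 + K\right) a = 4 - a \left(6 + K\right)$)
$A{\left(\left(14 + J{\left(3,0 \right)}\right) \left(-4\right),292 \right)} - 270501 = \left(-213 - 292\right) - 270501 = -505 - 270501 = -271006$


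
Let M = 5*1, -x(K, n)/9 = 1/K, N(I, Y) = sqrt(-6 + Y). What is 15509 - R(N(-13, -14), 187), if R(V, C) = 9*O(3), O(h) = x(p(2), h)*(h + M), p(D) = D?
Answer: 15833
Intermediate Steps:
x(K, n) = -9/K
M = 5
O(h) = -45/2 - 9*h/2 (O(h) = (-9/2)*(h + 5) = (-9*1/2)*(5 + h) = -9*(5 + h)/2 = -45/2 - 9*h/2)
R(V, C) = -324 (R(V, C) = 9*(-45/2 - 9/2*3) = 9*(-45/2 - 27/2) = 9*(-36) = -324)
15509 - R(N(-13, -14), 187) = 15509 - 1*(-324) = 15509 + 324 = 15833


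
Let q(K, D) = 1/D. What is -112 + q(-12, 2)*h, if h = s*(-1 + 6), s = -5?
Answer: -249/2 ≈ -124.50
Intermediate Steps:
h = -25 (h = -5*(-1 + 6) = -5*5 = -25)
-112 + q(-12, 2)*h = -112 - 25/2 = -249/2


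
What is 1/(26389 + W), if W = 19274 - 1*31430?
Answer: 1/14233 ≈ 7.0259e-5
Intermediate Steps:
W = -12156 (W = 19274 - 31430 = -12156)
1/(26389 + W) = 1/(26389 - 12156) = 1/14233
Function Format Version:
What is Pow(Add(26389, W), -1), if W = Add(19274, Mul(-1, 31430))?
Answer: Rational(1, 14233) ≈ 7.0259e-5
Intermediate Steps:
W = -12156 (W = Add(19274, -31430) = -12156)
Pow(Add(26389, W), -1) = Pow(Add(26389, -12156), -1) = Pow(14233, -1) = Rational(1, 14233)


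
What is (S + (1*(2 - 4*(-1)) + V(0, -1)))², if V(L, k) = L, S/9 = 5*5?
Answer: 53361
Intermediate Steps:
S = 225 (S = 9*(5*5) = 9*25 = 225)
(S + (1*(2 - 4*(-1)) + V(0, -1)))² = (225 + (1*(2 - 4*(-1)) + 0))² = (225 + (1*(2 + 4) + 0))² = (225 + (1*6 + 0))² = (225 + (6 + 0))² = (225 + 6)² = 231² = 53361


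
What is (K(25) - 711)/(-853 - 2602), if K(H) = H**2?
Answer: 86/3455 ≈ 0.024891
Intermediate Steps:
(K(25) - 711)/(-853 - 2602) = (25**2 - 711)/(-853 - 2602) = (625 - 711)/(-3455) = -86*(-1/3455) = 86/3455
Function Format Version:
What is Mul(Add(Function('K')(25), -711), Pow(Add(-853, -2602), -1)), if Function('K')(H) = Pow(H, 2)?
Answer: Rational(86, 3455) ≈ 0.024891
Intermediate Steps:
Mul(Add(Function('K')(25), -711), Pow(Add(-853, -2602), -1)) = Mul(Add(Pow(25, 2), -711), Pow(Add(-853, -2602), -1)) = Mul(Add(625, -711), Pow(-3455, -1)) = Mul(-86, Rational(-1, 3455)) = Rational(86, 3455)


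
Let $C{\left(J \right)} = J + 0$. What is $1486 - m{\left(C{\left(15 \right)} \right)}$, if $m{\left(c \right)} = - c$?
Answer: $1501$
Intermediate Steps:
$C{\left(J \right)} = J$
$1486 - m{\left(C{\left(15 \right)} \right)} = 1486 - \left(-1\right) 15 = 1486 - -15 = 1486 + 15 = 1501$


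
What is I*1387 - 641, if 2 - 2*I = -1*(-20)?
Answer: -13124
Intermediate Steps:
I = -9 (I = 1 - (-1)*(-20)/2 = 1 - ½*20 = 1 - 10 = -9)
I*1387 - 641 = -9*1387 - 641 = -12483 - 641 = -13124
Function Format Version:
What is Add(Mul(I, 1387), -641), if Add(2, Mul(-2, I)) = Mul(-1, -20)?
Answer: -13124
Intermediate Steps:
I = -9 (I = Add(1, Mul(Rational(-1, 2), Mul(-1, -20))) = Add(1, Mul(Rational(-1, 2), 20)) = Add(1, -10) = -9)
Add(Mul(I, 1387), -641) = Add(Mul(-9, 1387), -641) = Add(-12483, -641) = -13124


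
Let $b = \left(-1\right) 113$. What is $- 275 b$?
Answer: $31075$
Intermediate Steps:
$b = -113$
$- 275 b = \left(-275\right) \left(-113\right) = 31075$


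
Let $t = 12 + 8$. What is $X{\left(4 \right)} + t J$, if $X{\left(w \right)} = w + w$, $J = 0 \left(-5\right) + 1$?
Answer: $28$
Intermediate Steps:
$t = 20$
$J = 1$ ($J = 0 + 1 = 1$)
$X{\left(w \right)} = 2 w$
$X{\left(4 \right)} + t J = 2 \cdot 4 + 20 \cdot 1 = 8 + 20 = 28$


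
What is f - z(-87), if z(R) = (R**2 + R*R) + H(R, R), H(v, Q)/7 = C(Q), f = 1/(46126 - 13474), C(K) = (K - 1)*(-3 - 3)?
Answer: -614967767/32652 ≈ -18834.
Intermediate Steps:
C(K) = 6 - 6*K (C(K) = (-1 + K)*(-6) = 6 - 6*K)
f = 1/32652 ≈ 3.0626e-5
H(v, Q) = 42 - 42*Q (H(v, Q) = 7*(6 - 6*Q) = 42 - 42*Q)
z(R) = 42 - 42*R + 2*R**2 (z(R) = (R**2 + R*R) + (42 - 42*R) = (R**2 + R**2) + (42 - 42*R) = 2*R**2 + (42 - 42*R) = 42 - 42*R + 2*R**2)
f - z(-87) = 1/32652 - (42 - 42*(-87) + 2*(-87)**2) = 1/32652 - (42 + 3654 + 2*7569) = 1/32652 - (42 + 3654 + 15138) = 1/32652 - 1*18834 = 1/32652 - 18834 = -614967767/32652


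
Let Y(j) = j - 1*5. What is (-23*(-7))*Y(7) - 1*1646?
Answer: -1324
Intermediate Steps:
Y(j) = -5 + j (Y(j) = j - 5 = -5 + j)
(-23*(-7))*Y(7) - 1*1646 = (-23*(-7))*(-5 + 7) - 1*1646 = 161*2 - 1646 = 322 - 1646 = -1324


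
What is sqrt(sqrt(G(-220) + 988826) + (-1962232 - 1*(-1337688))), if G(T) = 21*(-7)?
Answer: sqrt(-624544 + sqrt(988679)) ≈ 789.65*I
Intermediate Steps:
G(T) = -147
sqrt(sqrt(G(-220) + 988826) + (-1962232 - 1*(-1337688))) = sqrt(sqrt(-147 + 988826) + (-1962232 - 1*(-1337688))) = sqrt(sqrt(988679) + (-1962232 + 1337688)) = sqrt(sqrt(988679) - 624544) = sqrt(-624544 + sqrt(988679))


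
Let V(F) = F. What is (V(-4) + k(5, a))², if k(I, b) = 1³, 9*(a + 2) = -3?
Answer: 9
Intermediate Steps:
a = -7/3 (a = -2 + (⅑)*(-3) = -2 - ⅓ = -7/3 ≈ -2.3333)
k(I, b) = 1
(V(-4) + k(5, a))² = (-4 + 1)² = (-3)² = 9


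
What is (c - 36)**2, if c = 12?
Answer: 576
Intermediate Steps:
(c - 36)**2 = (12 - 36)**2 = (-24)**2 = 576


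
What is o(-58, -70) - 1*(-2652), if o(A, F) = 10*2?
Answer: 2672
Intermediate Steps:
o(A, F) = 20
o(-58, -70) - 1*(-2652) = 20 - 1*(-2652) = 20 + 2652 = 2672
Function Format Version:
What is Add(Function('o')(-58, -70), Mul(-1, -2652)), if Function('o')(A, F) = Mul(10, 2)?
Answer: 2672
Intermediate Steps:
Function('o')(A, F) = 20
Add(Function('o')(-58, -70), Mul(-1, -2652)) = Add(20, Mul(-1, -2652)) = Add(20, 2652) = 2672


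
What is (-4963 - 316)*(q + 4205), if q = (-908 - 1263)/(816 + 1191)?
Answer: -44540316656/2007 ≈ -2.2192e+7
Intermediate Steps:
q = -2171/2007 ≈ -1.0817
(-4963 - 316)*(q + 4205) = (-4963 - 316)*(-2171/2007 + 4205) = -5279*8437264/2007 = -44540316656/2007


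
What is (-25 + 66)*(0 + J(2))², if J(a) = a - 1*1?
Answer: 41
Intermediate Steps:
J(a) = -1 + a (J(a) = a - 1 = -1 + a)
(-25 + 66)*(0 + J(2))² = (-25 + 66)*(0 + (-1 + 2))² = 41*(0 + 1)² = 41*1² = 41*1 = 41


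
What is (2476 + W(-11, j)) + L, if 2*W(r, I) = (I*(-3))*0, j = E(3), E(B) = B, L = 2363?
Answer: 4839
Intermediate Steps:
j = 3
W(r, I) = 0 (W(r, I) = ((I*(-3))*0)/2 = (-3*I*0)/2 = (1/2)*0 = 0)
(2476 + W(-11, j)) + L = (2476 + 0) + 2363 = 2476 + 2363 = 4839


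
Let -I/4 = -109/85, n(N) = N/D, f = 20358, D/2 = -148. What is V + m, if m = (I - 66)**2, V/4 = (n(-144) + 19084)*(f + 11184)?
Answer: 643679890339012/267325 ≈ 2.4079e+9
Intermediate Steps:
D = -296 (D = 2*(-148) = -296)
n(N) = -N/296 (n(N) = N/(-296) = N*(-1/296) = -N/296)
V = 89090505168/37 (V = 4*((-1/296*(-144) + 19084)*(20358 + 11184)) = 4*((18/37 + 19084)*31542) = 4*((706126/37)*31542) = 4*(22272626292/37) = 89090505168/37 ≈ 2.4078e+9)
I = 436/85 (I = -(-436)/85 = -4*(-109/85) = 436/85 ≈ 5.1294)
m = 26770276/7225 (m = (436/85 - 66)**2 = (-5174/85)**2 = 26770276/7225 ≈ 3705.2)
V + m = 89090505168/37 + 26770276/7225 = 643679890339012/267325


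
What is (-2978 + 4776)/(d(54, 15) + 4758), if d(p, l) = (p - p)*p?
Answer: 899/2379 ≈ 0.37789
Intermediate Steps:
d(p, l) = 0 (d(p, l) = 0*p = 0)
(-2978 + 4776)/(d(54, 15) + 4758) = (-2978 + 4776)/(0 + 4758) = 1798/4758 = 1798*(1/4758) = 899/2379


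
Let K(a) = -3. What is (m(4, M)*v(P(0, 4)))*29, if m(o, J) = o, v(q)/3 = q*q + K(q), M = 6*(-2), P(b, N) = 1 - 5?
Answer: 4524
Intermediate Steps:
P(b, N) = -4
M = -12
v(q) = -9 + 3*q² (v(q) = 3*(q*q - 3) = 3*(q² - 3) = 3*(-3 + q²) = -9 + 3*q²)
(m(4, M)*v(P(0, 4)))*29 = (4*(-9 + 3*(-4)²))*29 = (4*(-9 + 3*16))*29 = (4*(-9 + 48))*29 = (4*39)*29 = 156*29 = 4524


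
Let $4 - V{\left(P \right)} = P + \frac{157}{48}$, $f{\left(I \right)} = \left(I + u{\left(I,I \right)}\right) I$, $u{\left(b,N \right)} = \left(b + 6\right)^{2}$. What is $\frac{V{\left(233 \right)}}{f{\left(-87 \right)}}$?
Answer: $\frac{11149}{27035424} \approx 0.00041238$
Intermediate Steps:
$u{\left(b,N \right)} = \left(6 + b\right)^{2}$
$f{\left(I \right)} = I \left(I + \left(6 + I\right)^{2}\right)$ ($f{\left(I \right)} = \left(I + \left(6 + I\right)^{2}\right) I = I \left(I + \left(6 + I\right)^{2}\right)$)
$V{\left(P \right)} = \frac{35}{48} - P$ ($V{\left(P \right)} = 4 - \left(P + \frac{157}{48}\right) = 4 - \left(\frac{157}{48} + P\right) = \frac{35}{48} - P$)
$\frac{V{\left(233 \right)}}{f{\left(-87 \right)}} = \frac{\frac{35}{48} - 233}{\left(-87\right) \left(-87 + \left(6 - 87\right)^{2}\right)} = \frac{\frac{35}{48} - 233}{\left(-87\right) \left(-87 + \left(-81\right)^{2}\right)} = - \frac{11149}{48 \left(- 87 \left(-87 + 6561\right)\right)} = - \frac{11149}{48 \left(\left(-87\right) 6474\right)} = - \frac{11149}{48 \left(-563238\right)} = \left(- \frac{11149}{48}\right) \left(- \frac{1}{563238}\right) = \frac{11149}{27035424}$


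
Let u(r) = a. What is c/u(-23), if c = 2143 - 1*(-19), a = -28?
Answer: -1081/14 ≈ -77.214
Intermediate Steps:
c = 2162 (c = 2143 + 19 = 2162)
u(r) = -28
c/u(-23) = 2162/(-28) = 2162*(-1/28) = -1081/14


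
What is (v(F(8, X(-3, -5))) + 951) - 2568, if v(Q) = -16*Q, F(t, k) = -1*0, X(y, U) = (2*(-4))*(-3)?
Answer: -1617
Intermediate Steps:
X(y, U) = 24 (X(y, U) = -8*(-3) = 24)
F(t, k) = 0
(v(F(8, X(-3, -5))) + 951) - 2568 = (-16*0 + 951) - 2568 = (0 + 951) - 2568 = 951 - 2568 = -1617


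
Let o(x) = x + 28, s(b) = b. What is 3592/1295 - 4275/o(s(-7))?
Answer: -260033/1295 ≈ -200.80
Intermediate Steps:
o(x) = 28 + x
3592/1295 - 4275/o(s(-7)) = 3592/1295 - 4275/(28 - 7) = 3592*(1/1295) - 4275/21 = 3592/1295 - 4275*1/21 = 3592/1295 - 1425/7 = -260033/1295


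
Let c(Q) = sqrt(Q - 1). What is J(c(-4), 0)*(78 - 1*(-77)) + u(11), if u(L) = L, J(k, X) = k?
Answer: 11 + 155*I*sqrt(5) ≈ 11.0 + 346.59*I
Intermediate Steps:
c(Q) = sqrt(-1 + Q)
J(c(-4), 0)*(78 - 1*(-77)) + u(11) = sqrt(-1 - 4)*(78 - 1*(-77)) + 11 = sqrt(-5)*(78 + 77) + 11 = (I*sqrt(5))*155 + 11 = 155*I*sqrt(5) + 11 = 11 + 155*I*sqrt(5)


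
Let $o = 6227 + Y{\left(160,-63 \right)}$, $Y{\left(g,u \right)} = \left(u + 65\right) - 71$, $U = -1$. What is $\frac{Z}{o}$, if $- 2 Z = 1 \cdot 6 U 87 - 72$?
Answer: $\frac{297}{6158} \approx 0.04823$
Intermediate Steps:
$Y{\left(g,u \right)} = -6 + u$ ($Y{\left(g,u \right)} = \left(65 + u\right) - 71 = -6 + u$)
$o = 6158$ ($o = 6227 - 69 = 6158$)
$Z = 297$ ($Z = - \frac{1 \cdot 6 \left(-1\right) 87 - 72}{2} = - \frac{6 \left(-1\right) 87 - 72}{2} = - \frac{\left(-6\right) 87 - 72}{2} = - \frac{-522 - 72}{2} = \left(- \frac{1}{2}\right) \left(-594\right) = 297$)
$\frac{Z}{o} = \frac{297}{6158}$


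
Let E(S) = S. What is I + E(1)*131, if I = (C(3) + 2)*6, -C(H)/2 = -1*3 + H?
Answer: 143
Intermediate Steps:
C(H) = 6 - 2*H (C(H) = -2*(-1*3 + H) = -2*(-3 + H) = 6 - 2*H)
I = 12 (I = ((6 - 2*3) + 2)*6 = ((6 - 6) + 2)*6 = (0 + 2)*6 = 2*6 = 12)
I + E(1)*131 = 12 + 1*131 = 12 + 131 = 143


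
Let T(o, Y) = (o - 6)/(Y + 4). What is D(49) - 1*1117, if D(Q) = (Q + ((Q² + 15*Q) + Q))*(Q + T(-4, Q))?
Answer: 8307157/53 ≈ 1.5674e+5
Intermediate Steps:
T(o, Y) = (-6 + o)/(4 + Y)
D(Q) = (Q - 10/(4 + Q))*(Q² + 17*Q) (D(Q) = (Q + ((Q² + 15*Q) + Q))*(Q + (-6 - 4)/(4 + Q)) = (Q + (Q² + 16*Q))*(Q - 10/(4 + Q)) = (Q² + 17*Q)*(Q - 10/(4 + Q)) = (Q - 10/(4 + Q))*(Q² + 17*Q))
D(49) - 1*1117 = 49*(-170 - 10*49 + 49*(4 + 49)*(17 + 49))/(4 + 49) - 1*1117 = 49*(-170 - 490 + 49*53*66)/53 - 1117 = 49*(1/53)*(-170 - 490 + 171402) - 1117 = 49*(1/53)*170742 - 1117 = 8366358/53 - 1117 = 8307157/53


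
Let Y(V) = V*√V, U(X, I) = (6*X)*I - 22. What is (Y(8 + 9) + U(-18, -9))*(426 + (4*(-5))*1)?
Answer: 385700 + 6902*√17 ≈ 4.1416e+5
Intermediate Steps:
U(X, I) = -22 + 6*I*X (U(X, I) = 6*I*X - 22 = -22 + 6*I*X)
Y(V) = V^(3/2)
(Y(8 + 9) + U(-18, -9))*(426 + (4*(-5))*1) = ((8 + 9)^(3/2) + (-22 + 6*(-9)*(-18)))*(426 + (4*(-5))*1) = (17^(3/2) + (-22 + 972))*(426 - 20*1) = (17*√17 + 950)*(426 - 20) = (950 + 17*√17)*406 = 385700 + 6902*√17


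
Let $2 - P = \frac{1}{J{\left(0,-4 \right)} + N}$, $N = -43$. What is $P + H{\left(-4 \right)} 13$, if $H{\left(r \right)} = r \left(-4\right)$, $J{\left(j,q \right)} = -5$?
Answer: $\frac{10081}{48} \approx 210.02$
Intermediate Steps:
$H{\left(r \right)} = - 4 r$
$P = \frac{97}{48}$ ($P = 2 - \frac{1}{-5 - 43} = 2 - \frac{1}{-48} = 2 - - \frac{1}{48} = 2 + \frac{1}{48} = \frac{97}{48} \approx 2.0208$)
$P + H{\left(-4 \right)} 13 = \frac{97}{48} + \left(-4\right) \left(-4\right) 13 = \frac{97}{48} + 16 \cdot 13 = \frac{97}{48} + 208 = \frac{10081}{48}$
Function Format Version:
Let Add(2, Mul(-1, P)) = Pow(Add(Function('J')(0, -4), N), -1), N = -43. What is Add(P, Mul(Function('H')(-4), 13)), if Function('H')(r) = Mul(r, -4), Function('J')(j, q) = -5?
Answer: Rational(10081, 48) ≈ 210.02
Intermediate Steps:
Function('H')(r) = Mul(-4, r)
P = Rational(97, 48) (P = Add(2, Mul(-1, Pow(Add(-5, -43), -1))) = Add(2, Mul(-1, Pow(-48, -1))) = Add(2, Mul(-1, Rational(-1, 48))) = Add(2, Rational(1, 48)) = Rational(97, 48) ≈ 2.0208)
Add(P, Mul(Function('H')(-4), 13)) = Add(Rational(97, 48), Mul(Mul(-4, -4), 13)) = Add(Rational(97, 48), Mul(16, 13)) = Add(Rational(97, 48), 208) = Rational(10081, 48)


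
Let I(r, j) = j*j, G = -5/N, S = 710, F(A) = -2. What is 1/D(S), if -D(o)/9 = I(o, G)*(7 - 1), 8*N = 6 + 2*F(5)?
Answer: -1/21600 ≈ -4.6296e-5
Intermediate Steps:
N = 1/4 (N = (6 + 2*(-2))/8 = (6 - 4)/8 = (1/8)*2 = 1/4 ≈ 0.25000)
G = -20 (G = -5/1/4 = -5*4 = -20)
I(r, j) = j**2
D(o) = -21600 (D(o) = -9*(-20)**2*(7 - 1) = -3600*6 = -9*2400 = -21600)
1/D(S) = 1/(-21600) = -1/21600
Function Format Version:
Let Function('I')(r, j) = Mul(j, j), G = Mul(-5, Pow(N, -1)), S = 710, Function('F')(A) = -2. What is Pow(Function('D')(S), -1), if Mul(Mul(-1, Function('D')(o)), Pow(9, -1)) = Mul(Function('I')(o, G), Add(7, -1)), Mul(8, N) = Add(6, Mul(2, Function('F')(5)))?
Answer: Rational(-1, 21600) ≈ -4.6296e-5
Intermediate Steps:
N = Rational(1, 4) (N = Mul(Rational(1, 8), Add(6, Mul(2, -2))) = Mul(Rational(1, 8), Add(6, -4)) = Mul(Rational(1, 8), 2) = Rational(1, 4) ≈ 0.25000)
G = -20 (G = Mul(-5, Pow(Rational(1, 4), -1)) = Mul(-5, 4) = -20)
Function('I')(r, j) = Pow(j, 2)
Function('D')(o) = -21600 (Function('D')(o) = Mul(-9, Mul(Pow(-20, 2), Add(7, -1))) = Mul(-9, Mul(400, 6)) = Mul(-9, 2400) = -21600)
Pow(Function('D')(S), -1) = Pow(-21600, -1) = Rational(-1, 21600)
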